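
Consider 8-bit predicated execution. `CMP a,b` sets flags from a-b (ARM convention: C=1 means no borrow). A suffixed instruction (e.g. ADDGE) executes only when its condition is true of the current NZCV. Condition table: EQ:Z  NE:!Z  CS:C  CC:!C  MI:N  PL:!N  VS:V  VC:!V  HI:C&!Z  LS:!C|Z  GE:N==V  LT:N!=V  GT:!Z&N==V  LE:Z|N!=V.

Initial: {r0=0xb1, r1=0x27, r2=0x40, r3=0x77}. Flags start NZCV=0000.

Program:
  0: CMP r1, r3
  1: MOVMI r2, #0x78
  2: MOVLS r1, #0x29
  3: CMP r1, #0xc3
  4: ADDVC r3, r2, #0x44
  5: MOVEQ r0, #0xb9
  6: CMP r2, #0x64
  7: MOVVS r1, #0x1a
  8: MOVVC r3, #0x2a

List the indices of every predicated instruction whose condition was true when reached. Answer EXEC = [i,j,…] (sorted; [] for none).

[0] flags=1000 → (cmp)
[1] flags=1000 MI?T → r2=0x78
[2] flags=1000 LS?T → r1=0x29
[3] flags=0000 → (cmp)
[4] flags=0000 VC?T → r3=0xbc
[5] flags=0000 EQ?F → skip
[6] flags=0010 → (cmp)
[7] flags=0010 VS?F → skip
[8] flags=0010 VC?T → r3=0x2a

EXEC = [1,2,4,8]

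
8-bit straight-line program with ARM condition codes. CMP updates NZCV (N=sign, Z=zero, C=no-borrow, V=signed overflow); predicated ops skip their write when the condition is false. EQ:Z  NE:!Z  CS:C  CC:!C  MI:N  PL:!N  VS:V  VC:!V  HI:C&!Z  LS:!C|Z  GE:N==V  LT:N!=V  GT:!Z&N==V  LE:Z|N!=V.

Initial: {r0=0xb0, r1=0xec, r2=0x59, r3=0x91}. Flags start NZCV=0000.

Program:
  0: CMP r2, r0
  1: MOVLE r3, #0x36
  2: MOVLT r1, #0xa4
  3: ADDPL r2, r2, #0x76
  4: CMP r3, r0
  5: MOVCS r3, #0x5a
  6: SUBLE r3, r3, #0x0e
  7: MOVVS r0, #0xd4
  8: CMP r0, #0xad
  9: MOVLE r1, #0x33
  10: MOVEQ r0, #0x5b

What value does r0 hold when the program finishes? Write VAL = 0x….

VAL = 0xb0

[0] flags=1001 → (cmp)
[1] flags=1001 LE?F → skip
[2] flags=1001 LT?F → skip
[3] flags=1001 PL?F → skip
[4] flags=1000 → (cmp)
[5] flags=1000 CS?F → skip
[6] flags=1000 LE?T → r3=0x83
[7] flags=1000 VS?F → skip
[8] flags=0010 → (cmp)
[9] flags=0010 LE?F → skip
[10] flags=0010 EQ?F → skip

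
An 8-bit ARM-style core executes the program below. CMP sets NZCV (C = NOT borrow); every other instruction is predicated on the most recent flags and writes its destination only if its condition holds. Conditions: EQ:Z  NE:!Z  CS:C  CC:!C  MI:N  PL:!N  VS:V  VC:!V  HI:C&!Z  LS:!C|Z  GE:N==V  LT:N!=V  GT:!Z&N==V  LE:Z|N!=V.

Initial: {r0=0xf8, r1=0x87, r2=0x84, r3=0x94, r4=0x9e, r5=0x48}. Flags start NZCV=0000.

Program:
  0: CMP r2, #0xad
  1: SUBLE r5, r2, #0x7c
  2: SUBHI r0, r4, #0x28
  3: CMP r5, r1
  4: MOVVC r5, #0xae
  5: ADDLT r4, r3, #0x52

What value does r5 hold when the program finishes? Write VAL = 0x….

VAL = 0x08

[0] flags=1000 → (cmp)
[1] flags=1000 LE?T → r5=0x08
[2] flags=1000 HI?F → skip
[3] flags=1001 → (cmp)
[4] flags=1001 VC?F → skip
[5] flags=1001 LT?F → skip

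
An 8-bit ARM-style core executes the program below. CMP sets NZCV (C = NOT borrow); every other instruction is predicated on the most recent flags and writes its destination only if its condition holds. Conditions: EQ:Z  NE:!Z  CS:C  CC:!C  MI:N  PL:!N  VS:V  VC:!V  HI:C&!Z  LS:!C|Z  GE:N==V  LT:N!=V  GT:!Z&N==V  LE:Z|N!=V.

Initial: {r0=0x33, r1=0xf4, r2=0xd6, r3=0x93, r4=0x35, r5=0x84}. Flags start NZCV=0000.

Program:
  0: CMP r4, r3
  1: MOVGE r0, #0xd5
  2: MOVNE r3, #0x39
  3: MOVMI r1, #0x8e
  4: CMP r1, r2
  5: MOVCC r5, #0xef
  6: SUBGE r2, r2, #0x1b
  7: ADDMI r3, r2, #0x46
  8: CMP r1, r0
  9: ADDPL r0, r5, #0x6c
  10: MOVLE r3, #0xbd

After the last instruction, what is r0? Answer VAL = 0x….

[0] flags=1001 → (cmp)
[1] flags=1001 GE?T → r0=0xd5
[2] flags=1001 NE?T → r3=0x39
[3] flags=1001 MI?T → r1=0x8e
[4] flags=1000 → (cmp)
[5] flags=1000 CC?T → r5=0xef
[6] flags=1000 GE?F → skip
[7] flags=1000 MI?T → r3=0x1c
[8] flags=1000 → (cmp)
[9] flags=1000 PL?F → skip
[10] flags=1000 LE?T → r3=0xbd

VAL = 0xd5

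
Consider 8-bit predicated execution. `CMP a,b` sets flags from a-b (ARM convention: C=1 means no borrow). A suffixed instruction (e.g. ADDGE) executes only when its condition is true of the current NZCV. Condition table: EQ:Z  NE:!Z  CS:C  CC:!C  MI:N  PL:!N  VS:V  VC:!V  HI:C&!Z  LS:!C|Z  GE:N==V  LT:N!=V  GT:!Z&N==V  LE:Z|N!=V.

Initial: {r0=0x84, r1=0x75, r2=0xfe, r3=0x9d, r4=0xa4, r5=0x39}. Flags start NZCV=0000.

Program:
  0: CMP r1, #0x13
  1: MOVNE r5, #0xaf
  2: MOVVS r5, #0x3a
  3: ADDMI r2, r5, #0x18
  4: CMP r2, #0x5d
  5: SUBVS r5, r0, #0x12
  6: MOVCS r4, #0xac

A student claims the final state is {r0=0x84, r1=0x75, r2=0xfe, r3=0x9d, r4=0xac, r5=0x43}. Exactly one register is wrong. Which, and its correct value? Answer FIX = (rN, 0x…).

[0] flags=0010 → (cmp)
[1] flags=0010 NE?T → r5=0xaf
[2] flags=0010 VS?F → skip
[3] flags=0010 MI?F → skip
[4] flags=1010 → (cmp)
[5] flags=1010 VS?F → skip
[6] flags=1010 CS?T → r4=0xac

FIX = (r5, 0xaf)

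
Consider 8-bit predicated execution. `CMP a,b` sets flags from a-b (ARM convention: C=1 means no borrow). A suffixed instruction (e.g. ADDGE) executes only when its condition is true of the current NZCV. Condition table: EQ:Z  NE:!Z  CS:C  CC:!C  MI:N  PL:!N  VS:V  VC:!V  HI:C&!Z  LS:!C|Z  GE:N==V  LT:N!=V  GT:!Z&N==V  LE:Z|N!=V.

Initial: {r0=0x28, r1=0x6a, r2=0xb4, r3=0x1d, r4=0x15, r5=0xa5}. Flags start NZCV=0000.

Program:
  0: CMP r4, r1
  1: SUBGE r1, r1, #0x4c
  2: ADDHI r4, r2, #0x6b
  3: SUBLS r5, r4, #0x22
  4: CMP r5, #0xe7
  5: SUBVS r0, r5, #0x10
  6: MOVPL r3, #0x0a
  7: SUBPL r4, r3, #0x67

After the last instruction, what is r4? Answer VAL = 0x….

VAL = 0xa3

[0] flags=1000 → (cmp)
[1] flags=1000 GE?F → skip
[2] flags=1000 HI?F → skip
[3] flags=1000 LS?T → r5=0xf3
[4] flags=0010 → (cmp)
[5] flags=0010 VS?F → skip
[6] flags=0010 PL?T → r3=0x0a
[7] flags=0010 PL?T → r4=0xa3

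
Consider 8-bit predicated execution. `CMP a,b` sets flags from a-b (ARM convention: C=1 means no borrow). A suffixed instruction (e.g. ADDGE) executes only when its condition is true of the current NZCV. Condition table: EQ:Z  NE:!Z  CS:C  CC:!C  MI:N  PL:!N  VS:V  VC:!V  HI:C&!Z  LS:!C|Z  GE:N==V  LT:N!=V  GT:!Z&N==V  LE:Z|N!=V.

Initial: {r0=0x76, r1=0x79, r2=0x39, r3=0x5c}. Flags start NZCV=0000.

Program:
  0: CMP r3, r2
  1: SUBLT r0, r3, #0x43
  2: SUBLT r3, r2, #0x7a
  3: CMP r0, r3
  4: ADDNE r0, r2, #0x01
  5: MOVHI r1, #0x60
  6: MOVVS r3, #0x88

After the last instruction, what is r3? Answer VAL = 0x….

VAL = 0x5c

0: ✓ CMP  NZCV=0010
1: · SUBLT
2: · SUBLT
3: ✓ CMP  NZCV=0010
4: ✓ ADDNE  r0←0x3a
5: ✓ MOVHI  r1←0x60
6: · MOVVS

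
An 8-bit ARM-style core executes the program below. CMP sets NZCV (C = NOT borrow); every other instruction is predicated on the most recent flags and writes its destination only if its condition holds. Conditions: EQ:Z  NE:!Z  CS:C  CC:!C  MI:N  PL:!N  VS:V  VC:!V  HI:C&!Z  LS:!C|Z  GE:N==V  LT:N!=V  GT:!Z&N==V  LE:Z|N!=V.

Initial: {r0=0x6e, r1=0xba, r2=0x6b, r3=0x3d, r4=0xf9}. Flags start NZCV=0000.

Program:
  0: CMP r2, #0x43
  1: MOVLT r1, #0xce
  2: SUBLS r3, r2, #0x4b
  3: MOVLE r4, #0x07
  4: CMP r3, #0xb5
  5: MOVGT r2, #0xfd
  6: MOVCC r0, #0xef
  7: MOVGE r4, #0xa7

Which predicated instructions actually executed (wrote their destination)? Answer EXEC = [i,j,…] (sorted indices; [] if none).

EXEC = [5,6,7]

[0] flags=0010 → (cmp)
[1] flags=0010 LT?F → skip
[2] flags=0010 LS?F → skip
[3] flags=0010 LE?F → skip
[4] flags=1001 → (cmp)
[5] flags=1001 GT?T → r2=0xfd
[6] flags=1001 CC?T → r0=0xef
[7] flags=1001 GE?T → r4=0xa7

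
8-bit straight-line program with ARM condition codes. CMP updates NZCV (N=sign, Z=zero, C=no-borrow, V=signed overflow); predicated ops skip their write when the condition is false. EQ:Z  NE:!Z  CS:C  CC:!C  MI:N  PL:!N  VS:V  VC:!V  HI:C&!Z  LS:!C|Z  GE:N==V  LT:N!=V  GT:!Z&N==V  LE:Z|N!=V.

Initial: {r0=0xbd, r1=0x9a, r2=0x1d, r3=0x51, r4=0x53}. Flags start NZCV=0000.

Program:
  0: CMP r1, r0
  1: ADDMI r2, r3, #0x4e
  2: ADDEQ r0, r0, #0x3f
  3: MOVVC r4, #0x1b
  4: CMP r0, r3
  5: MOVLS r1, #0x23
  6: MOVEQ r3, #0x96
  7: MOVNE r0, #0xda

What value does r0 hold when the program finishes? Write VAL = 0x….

VAL = 0xda

0: ✓ CMP  NZCV=1000
1: ✓ ADDMI  r2←0x9f
2: · ADDEQ
3: ✓ MOVVC  r4←0x1b
4: ✓ CMP  NZCV=0011
5: · MOVLS
6: · MOVEQ
7: ✓ MOVNE  r0←0xda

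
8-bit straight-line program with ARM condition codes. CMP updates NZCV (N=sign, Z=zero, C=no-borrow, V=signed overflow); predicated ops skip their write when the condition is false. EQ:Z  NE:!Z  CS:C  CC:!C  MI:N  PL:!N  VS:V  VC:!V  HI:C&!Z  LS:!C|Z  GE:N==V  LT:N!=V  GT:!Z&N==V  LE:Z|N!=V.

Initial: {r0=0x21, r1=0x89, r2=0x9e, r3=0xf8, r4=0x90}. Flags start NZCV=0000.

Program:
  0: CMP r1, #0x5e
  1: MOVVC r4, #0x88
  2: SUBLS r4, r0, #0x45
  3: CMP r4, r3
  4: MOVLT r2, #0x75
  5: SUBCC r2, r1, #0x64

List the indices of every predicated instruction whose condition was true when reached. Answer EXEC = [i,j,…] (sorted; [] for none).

0: ✓ CMP  NZCV=0011
1: · MOVVC
2: · SUBLS
3: ✓ CMP  NZCV=1000
4: ✓ MOVLT  r2←0x75
5: ✓ SUBCC  r2←0x25

EXEC = [4,5]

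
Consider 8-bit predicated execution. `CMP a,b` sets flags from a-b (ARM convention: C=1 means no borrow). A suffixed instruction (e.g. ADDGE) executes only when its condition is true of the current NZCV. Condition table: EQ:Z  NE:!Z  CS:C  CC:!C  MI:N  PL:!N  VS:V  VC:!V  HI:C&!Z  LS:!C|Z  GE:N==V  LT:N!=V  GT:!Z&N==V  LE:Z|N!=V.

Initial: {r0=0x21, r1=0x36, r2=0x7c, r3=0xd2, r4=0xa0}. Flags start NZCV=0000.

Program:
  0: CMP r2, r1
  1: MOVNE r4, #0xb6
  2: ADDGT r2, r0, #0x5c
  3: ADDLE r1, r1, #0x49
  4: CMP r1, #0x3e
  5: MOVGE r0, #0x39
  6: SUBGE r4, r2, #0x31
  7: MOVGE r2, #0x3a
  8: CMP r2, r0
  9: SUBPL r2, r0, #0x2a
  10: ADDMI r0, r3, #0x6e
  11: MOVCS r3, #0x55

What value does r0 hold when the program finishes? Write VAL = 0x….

0: ✓ CMP  NZCV=0010
1: ✓ MOVNE  r4←0xb6
2: ✓ ADDGT  r2←0x7d
3: · ADDLE
4: ✓ CMP  NZCV=1000
5: · MOVGE
6: · SUBGE
7: · MOVGE
8: ✓ CMP  NZCV=0010
9: ✓ SUBPL  r2←0xf7
10: · ADDMI
11: ✓ MOVCS  r3←0x55

VAL = 0x21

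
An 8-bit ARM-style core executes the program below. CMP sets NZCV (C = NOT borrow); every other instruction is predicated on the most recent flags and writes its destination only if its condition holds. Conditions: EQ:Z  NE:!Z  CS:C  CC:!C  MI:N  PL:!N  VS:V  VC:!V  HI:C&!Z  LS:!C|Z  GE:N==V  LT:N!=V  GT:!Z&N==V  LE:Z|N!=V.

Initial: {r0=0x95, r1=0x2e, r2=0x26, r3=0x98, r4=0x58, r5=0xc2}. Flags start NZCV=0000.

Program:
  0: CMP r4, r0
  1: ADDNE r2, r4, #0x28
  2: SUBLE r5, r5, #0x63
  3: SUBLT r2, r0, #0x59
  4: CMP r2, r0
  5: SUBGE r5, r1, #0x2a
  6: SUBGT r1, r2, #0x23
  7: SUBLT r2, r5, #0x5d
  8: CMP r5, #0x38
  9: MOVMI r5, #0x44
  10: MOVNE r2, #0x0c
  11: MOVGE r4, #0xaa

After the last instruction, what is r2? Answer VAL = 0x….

VAL = 0x0c

0: ✓ CMP  NZCV=1001
1: ✓ ADDNE  r2←0x80
2: · SUBLE
3: · SUBLT
4: ✓ CMP  NZCV=1000
5: · SUBGE
6: · SUBGT
7: ✓ SUBLT  r2←0x65
8: ✓ CMP  NZCV=1010
9: ✓ MOVMI  r5←0x44
10: ✓ MOVNE  r2←0x0c
11: · MOVGE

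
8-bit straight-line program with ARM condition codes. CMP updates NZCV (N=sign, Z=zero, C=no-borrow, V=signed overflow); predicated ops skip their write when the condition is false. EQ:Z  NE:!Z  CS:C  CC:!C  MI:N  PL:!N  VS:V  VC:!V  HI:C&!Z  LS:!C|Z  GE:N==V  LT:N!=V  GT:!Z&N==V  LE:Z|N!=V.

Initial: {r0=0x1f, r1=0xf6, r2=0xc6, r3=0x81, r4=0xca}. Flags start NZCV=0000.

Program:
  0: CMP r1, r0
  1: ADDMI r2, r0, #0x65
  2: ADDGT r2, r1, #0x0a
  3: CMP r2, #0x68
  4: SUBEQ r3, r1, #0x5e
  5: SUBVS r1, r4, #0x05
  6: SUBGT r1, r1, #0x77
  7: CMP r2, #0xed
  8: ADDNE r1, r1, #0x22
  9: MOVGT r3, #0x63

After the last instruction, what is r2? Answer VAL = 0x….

VAL = 0x84

[0] flags=1010 → (cmp)
[1] flags=1010 MI?T → r2=0x84
[2] flags=1010 GT?F → skip
[3] flags=0011 → (cmp)
[4] flags=0011 EQ?F → skip
[5] flags=0011 VS?T → r1=0xc5
[6] flags=0011 GT?F → skip
[7] flags=1000 → (cmp)
[8] flags=1000 NE?T → r1=0xe7
[9] flags=1000 GT?F → skip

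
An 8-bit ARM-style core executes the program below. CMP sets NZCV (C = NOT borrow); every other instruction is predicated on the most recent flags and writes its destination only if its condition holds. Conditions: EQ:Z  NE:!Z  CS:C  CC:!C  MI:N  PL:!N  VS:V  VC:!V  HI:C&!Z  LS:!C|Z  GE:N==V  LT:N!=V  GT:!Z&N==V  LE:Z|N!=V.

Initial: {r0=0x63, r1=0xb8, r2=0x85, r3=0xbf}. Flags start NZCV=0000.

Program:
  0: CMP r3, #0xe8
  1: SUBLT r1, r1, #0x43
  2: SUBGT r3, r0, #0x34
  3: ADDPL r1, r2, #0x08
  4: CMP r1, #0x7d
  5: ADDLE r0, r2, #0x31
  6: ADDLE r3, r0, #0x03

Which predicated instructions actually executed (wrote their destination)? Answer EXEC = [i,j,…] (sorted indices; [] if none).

EXEC = [1,5,6]

[0] flags=1000 → (cmp)
[1] flags=1000 LT?T → r1=0x75
[2] flags=1000 GT?F → skip
[3] flags=1000 PL?F → skip
[4] flags=1000 → (cmp)
[5] flags=1000 LE?T → r0=0xb6
[6] flags=1000 LE?T → r3=0xb9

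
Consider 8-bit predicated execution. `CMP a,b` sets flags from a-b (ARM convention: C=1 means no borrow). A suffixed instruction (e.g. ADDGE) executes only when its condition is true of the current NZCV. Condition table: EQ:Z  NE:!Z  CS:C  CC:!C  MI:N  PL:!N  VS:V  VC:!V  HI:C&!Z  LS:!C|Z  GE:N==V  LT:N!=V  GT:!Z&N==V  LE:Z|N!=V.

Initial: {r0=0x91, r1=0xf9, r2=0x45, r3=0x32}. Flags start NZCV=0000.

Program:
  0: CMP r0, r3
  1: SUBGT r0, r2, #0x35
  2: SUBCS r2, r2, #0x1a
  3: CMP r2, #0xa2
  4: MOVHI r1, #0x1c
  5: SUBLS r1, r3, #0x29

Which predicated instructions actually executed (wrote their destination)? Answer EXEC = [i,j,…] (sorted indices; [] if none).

[0] flags=0011 → (cmp)
[1] flags=0011 GT?F → skip
[2] flags=0011 CS?T → r2=0x2b
[3] flags=1001 → (cmp)
[4] flags=1001 HI?F → skip
[5] flags=1001 LS?T → r1=0x09

EXEC = [2,5]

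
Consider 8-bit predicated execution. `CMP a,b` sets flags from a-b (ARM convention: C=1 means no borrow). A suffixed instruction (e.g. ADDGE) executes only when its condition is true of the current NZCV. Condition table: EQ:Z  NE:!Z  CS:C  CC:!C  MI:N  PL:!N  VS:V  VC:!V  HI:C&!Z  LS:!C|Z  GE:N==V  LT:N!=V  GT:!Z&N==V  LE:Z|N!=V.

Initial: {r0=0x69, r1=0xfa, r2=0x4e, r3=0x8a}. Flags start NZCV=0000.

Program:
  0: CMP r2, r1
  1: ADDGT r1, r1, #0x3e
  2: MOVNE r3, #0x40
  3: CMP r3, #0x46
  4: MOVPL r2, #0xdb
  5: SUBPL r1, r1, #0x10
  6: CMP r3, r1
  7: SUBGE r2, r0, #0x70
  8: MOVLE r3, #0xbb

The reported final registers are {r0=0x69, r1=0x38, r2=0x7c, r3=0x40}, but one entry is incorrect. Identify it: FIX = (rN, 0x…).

0: ✓ CMP  NZCV=0000
1: ✓ ADDGT  r1←0x38
2: ✓ MOVNE  r3←0x40
3: ✓ CMP  NZCV=1000
4: · MOVPL
5: · SUBPL
6: ✓ CMP  NZCV=0010
7: ✓ SUBGE  r2←0xf9
8: · MOVLE

FIX = (r2, 0xf9)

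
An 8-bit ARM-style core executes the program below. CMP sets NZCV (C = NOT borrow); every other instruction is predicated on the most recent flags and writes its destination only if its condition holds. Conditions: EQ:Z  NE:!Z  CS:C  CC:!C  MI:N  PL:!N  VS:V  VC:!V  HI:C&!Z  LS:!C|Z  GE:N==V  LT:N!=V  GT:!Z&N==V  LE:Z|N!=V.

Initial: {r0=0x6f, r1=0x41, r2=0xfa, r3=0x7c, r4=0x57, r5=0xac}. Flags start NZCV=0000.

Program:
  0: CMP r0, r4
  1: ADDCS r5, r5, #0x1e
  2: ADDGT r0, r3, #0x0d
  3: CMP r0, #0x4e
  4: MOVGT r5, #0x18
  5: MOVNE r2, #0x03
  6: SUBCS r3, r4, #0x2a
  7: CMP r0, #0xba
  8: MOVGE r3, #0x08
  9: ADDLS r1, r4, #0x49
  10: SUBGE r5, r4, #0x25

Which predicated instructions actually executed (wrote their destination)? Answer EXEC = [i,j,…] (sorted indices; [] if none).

0: ✓ CMP  NZCV=0010
1: ✓ ADDCS  r5←0xca
2: ✓ ADDGT  r0←0x89
3: ✓ CMP  NZCV=0011
4: · MOVGT
5: ✓ MOVNE  r2←0x03
6: ✓ SUBCS  r3←0x2d
7: ✓ CMP  NZCV=1000
8: · MOVGE
9: ✓ ADDLS  r1←0xa0
10: · SUBGE

EXEC = [1,2,5,6,9]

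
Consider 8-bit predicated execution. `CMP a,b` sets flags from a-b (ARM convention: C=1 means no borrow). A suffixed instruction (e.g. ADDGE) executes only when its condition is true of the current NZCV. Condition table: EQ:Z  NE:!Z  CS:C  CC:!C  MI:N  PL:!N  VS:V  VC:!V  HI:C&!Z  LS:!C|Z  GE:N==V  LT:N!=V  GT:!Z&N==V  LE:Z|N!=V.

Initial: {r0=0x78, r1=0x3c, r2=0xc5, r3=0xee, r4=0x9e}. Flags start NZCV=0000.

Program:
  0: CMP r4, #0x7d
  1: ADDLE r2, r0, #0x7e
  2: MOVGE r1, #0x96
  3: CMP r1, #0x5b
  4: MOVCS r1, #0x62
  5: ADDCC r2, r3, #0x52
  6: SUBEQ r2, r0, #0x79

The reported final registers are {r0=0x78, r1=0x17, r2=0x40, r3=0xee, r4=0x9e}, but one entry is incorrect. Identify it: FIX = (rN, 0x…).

[0] flags=0011 → (cmp)
[1] flags=0011 LE?T → r2=0xf6
[2] flags=0011 GE?F → skip
[3] flags=1000 → (cmp)
[4] flags=1000 CS?F → skip
[5] flags=1000 CC?T → r2=0x40
[6] flags=1000 EQ?F → skip

FIX = (r1, 0x3c)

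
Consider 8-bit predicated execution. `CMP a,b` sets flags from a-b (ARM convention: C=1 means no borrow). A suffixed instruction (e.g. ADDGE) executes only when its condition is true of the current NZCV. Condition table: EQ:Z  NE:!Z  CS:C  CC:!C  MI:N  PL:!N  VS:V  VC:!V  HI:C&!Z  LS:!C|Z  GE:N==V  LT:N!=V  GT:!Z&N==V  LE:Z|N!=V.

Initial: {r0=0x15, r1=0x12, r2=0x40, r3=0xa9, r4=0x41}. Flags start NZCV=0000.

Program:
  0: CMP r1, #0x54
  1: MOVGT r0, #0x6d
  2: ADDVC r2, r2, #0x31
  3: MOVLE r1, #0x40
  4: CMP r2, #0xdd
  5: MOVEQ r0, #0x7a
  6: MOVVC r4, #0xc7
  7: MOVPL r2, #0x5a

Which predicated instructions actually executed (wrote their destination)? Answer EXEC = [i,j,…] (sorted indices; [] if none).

EXEC = [2,3]

[0] flags=1000 → (cmp)
[1] flags=1000 GT?F → skip
[2] flags=1000 VC?T → r2=0x71
[3] flags=1000 LE?T → r1=0x40
[4] flags=1001 → (cmp)
[5] flags=1001 EQ?F → skip
[6] flags=1001 VC?F → skip
[7] flags=1001 PL?F → skip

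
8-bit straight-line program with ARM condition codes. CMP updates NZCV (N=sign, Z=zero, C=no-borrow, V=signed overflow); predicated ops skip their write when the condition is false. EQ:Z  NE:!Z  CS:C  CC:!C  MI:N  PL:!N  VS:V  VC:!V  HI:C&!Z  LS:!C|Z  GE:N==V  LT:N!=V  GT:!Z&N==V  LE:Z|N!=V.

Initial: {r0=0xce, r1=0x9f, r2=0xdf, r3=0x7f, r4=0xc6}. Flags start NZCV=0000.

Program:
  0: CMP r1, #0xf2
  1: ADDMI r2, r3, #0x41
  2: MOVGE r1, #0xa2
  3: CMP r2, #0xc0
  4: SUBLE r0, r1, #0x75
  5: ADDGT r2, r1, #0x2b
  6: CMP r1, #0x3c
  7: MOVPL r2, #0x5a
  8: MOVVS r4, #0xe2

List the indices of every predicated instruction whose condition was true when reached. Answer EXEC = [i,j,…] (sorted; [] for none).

EXEC = [1,4,7,8]

[0] flags=1000 → (cmp)
[1] flags=1000 MI?T → r2=0xc0
[2] flags=1000 GE?F → skip
[3] flags=0110 → (cmp)
[4] flags=0110 LE?T → r0=0x2a
[5] flags=0110 GT?F → skip
[6] flags=0011 → (cmp)
[7] flags=0011 PL?T → r2=0x5a
[8] flags=0011 VS?T → r4=0xe2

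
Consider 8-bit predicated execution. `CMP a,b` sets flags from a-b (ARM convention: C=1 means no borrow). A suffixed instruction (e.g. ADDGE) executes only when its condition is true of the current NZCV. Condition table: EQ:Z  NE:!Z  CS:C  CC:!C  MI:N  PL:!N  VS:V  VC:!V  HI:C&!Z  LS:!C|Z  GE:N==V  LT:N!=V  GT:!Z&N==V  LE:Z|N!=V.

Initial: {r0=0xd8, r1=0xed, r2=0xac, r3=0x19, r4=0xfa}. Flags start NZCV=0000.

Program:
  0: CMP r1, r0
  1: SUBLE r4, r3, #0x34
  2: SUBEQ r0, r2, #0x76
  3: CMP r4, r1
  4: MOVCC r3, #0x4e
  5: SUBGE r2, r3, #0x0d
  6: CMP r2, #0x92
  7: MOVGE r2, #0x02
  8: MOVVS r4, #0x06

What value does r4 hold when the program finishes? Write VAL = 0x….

0: ✓ CMP  NZCV=0010
1: · SUBLE
2: · SUBEQ
3: ✓ CMP  NZCV=0010
4: · MOVCC
5: ✓ SUBGE  r2←0x0c
6: ✓ CMP  NZCV=0000
7: ✓ MOVGE  r2←0x02
8: · MOVVS

VAL = 0xfa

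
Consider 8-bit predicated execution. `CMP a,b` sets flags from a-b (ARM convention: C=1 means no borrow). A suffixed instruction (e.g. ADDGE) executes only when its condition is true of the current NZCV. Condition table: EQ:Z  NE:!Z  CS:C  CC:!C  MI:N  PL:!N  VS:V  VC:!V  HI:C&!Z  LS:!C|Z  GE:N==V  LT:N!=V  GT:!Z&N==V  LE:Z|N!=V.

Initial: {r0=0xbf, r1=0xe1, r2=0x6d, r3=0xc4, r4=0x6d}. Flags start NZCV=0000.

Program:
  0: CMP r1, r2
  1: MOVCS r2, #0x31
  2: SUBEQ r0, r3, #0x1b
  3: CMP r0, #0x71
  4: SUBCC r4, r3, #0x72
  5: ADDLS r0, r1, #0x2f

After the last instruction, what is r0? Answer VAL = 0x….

[0] flags=0011 → (cmp)
[1] flags=0011 CS?T → r2=0x31
[2] flags=0011 EQ?F → skip
[3] flags=0011 → (cmp)
[4] flags=0011 CC?F → skip
[5] flags=0011 LS?F → skip

VAL = 0xbf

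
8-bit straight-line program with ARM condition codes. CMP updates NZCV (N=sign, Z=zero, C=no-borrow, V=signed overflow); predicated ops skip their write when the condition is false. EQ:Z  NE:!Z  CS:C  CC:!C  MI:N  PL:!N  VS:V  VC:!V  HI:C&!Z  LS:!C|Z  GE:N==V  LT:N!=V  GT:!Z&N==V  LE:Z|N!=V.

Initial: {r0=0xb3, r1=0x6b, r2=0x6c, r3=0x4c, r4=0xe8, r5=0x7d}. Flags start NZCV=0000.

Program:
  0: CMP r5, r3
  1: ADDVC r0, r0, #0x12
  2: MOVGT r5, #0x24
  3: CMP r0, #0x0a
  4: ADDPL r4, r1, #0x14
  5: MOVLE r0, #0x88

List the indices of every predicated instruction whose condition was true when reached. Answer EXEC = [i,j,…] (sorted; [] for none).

[0] flags=0010 → (cmp)
[1] flags=0010 VC?T → r0=0xc5
[2] flags=0010 GT?T → r5=0x24
[3] flags=1010 → (cmp)
[4] flags=1010 PL?F → skip
[5] flags=1010 LE?T → r0=0x88

EXEC = [1,2,5]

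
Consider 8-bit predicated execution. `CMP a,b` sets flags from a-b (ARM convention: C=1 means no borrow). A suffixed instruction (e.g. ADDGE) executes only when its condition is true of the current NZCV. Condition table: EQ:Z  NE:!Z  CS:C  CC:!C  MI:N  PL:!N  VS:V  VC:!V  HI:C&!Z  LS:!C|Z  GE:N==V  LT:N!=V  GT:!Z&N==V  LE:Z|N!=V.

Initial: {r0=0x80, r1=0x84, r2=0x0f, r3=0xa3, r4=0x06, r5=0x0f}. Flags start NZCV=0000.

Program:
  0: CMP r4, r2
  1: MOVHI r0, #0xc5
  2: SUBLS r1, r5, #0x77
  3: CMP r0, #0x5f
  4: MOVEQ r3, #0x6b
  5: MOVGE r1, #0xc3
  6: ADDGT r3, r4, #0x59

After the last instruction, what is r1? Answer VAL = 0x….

0: ✓ CMP  NZCV=1000
1: · MOVHI
2: ✓ SUBLS  r1←0x98
3: ✓ CMP  NZCV=0011
4: · MOVEQ
5: · MOVGE
6: · ADDGT

VAL = 0x98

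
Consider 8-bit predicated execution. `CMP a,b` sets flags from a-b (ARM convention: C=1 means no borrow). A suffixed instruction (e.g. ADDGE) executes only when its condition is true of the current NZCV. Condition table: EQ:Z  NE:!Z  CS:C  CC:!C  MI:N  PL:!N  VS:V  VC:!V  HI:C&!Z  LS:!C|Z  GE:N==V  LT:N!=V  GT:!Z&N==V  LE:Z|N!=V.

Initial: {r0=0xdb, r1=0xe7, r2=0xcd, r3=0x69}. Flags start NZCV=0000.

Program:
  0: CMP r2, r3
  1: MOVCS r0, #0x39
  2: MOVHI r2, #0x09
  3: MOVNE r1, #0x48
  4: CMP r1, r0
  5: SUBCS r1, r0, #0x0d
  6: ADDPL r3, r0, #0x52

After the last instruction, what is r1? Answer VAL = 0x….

VAL = 0x2c

[0] flags=0011 → (cmp)
[1] flags=0011 CS?T → r0=0x39
[2] flags=0011 HI?T → r2=0x09
[3] flags=0011 NE?T → r1=0x48
[4] flags=0010 → (cmp)
[5] flags=0010 CS?T → r1=0x2c
[6] flags=0010 PL?T → r3=0x8b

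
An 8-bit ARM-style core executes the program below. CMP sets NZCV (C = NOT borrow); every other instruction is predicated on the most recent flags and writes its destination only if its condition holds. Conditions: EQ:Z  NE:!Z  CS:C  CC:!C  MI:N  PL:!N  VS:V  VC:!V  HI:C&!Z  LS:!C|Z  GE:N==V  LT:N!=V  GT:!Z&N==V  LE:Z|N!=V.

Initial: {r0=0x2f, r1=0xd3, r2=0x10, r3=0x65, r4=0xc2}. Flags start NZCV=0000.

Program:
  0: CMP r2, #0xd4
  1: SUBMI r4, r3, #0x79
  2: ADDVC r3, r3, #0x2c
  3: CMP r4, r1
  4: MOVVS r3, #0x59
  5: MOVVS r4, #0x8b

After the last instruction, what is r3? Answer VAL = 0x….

0: ✓ CMP  NZCV=0000
1: · SUBMI
2: ✓ ADDVC  r3←0x91
3: ✓ CMP  NZCV=1000
4: · MOVVS
5: · MOVVS

VAL = 0x91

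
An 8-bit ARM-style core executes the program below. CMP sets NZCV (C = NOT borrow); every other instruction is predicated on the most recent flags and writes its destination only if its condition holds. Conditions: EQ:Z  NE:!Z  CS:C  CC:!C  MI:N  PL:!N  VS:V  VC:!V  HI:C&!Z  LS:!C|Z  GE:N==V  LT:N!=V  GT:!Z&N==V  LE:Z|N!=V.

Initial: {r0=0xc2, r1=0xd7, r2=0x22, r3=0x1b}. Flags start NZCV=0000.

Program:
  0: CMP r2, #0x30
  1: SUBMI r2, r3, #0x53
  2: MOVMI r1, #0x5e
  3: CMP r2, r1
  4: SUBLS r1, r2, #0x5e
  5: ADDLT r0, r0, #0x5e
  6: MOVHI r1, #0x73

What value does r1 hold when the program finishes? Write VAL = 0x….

VAL = 0x73

0: ✓ CMP  NZCV=1000
1: ✓ SUBMI  r2←0xc8
2: ✓ MOVMI  r1←0x5e
3: ✓ CMP  NZCV=0011
4: · SUBLS
5: ✓ ADDLT  r0←0x20
6: ✓ MOVHI  r1←0x73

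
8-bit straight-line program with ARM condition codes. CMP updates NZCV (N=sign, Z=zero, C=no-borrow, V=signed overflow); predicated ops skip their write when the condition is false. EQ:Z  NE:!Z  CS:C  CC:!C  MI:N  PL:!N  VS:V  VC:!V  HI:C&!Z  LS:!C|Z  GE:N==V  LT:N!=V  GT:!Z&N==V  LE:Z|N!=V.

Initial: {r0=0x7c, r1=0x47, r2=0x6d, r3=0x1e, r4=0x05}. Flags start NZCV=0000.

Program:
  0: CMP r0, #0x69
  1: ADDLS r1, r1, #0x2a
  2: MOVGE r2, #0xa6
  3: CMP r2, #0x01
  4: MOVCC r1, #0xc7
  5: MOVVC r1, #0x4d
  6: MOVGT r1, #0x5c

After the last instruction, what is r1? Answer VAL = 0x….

[0] flags=0010 → (cmp)
[1] flags=0010 LS?F → skip
[2] flags=0010 GE?T → r2=0xa6
[3] flags=1010 → (cmp)
[4] flags=1010 CC?F → skip
[5] flags=1010 VC?T → r1=0x4d
[6] flags=1010 GT?F → skip

VAL = 0x4d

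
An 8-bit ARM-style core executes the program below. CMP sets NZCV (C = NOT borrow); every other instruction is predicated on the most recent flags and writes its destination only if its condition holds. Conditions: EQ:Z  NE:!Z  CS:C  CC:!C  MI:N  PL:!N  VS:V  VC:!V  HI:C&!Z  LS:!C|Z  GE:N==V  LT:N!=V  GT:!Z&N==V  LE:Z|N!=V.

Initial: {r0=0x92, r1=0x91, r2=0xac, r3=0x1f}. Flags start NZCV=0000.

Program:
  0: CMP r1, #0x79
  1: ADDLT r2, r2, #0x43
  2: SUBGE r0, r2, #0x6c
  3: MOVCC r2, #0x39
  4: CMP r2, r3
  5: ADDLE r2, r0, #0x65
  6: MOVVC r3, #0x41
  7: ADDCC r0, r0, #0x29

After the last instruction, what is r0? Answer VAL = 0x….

VAL = 0x92

[0] flags=0011 → (cmp)
[1] flags=0011 LT?T → r2=0xef
[2] flags=0011 GE?F → skip
[3] flags=0011 CC?F → skip
[4] flags=1010 → (cmp)
[5] flags=1010 LE?T → r2=0xf7
[6] flags=1010 VC?T → r3=0x41
[7] flags=1010 CC?F → skip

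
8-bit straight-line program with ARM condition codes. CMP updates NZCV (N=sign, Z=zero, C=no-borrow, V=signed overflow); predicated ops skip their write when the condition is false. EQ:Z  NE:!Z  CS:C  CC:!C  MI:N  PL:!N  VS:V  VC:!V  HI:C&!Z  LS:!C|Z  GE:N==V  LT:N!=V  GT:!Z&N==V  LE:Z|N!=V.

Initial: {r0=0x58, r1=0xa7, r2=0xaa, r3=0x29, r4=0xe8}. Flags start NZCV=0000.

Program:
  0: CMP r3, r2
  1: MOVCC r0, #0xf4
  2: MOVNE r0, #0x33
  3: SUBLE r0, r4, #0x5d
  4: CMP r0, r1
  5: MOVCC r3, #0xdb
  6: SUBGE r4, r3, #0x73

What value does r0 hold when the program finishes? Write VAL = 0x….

0: ✓ CMP  NZCV=0000
1: ✓ MOVCC  r0←0xf4
2: ✓ MOVNE  r0←0x33
3: · SUBLE
4: ✓ CMP  NZCV=1001
5: ✓ MOVCC  r3←0xdb
6: ✓ SUBGE  r4←0x68

VAL = 0x33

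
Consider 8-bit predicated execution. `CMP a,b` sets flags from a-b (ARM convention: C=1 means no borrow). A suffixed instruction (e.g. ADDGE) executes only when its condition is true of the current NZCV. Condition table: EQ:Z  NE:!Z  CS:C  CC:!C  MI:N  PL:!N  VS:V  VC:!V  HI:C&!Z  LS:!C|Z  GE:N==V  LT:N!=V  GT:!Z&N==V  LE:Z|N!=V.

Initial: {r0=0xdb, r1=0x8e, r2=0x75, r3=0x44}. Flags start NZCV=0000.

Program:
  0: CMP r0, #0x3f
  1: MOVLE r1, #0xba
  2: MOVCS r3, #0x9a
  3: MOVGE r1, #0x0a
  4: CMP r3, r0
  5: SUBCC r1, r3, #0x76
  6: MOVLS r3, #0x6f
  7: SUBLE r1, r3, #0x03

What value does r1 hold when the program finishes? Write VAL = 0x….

VAL = 0x6c

[0] flags=1010 → (cmp)
[1] flags=1010 LE?T → r1=0xba
[2] flags=1010 CS?T → r3=0x9a
[3] flags=1010 GE?F → skip
[4] flags=1000 → (cmp)
[5] flags=1000 CC?T → r1=0x24
[6] flags=1000 LS?T → r3=0x6f
[7] flags=1000 LE?T → r1=0x6c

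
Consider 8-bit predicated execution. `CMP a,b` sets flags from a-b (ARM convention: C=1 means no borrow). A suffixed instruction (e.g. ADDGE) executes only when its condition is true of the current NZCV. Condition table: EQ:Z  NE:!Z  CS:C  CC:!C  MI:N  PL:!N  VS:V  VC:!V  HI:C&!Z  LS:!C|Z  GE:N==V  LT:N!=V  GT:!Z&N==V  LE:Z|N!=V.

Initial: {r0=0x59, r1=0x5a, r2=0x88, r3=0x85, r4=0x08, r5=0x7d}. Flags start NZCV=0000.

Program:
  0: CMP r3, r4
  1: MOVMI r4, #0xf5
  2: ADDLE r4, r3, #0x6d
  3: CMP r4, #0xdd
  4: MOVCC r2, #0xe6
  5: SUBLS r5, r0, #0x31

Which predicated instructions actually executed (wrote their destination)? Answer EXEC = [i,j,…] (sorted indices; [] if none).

[0] flags=0011 → (cmp)
[1] flags=0011 MI?F → skip
[2] flags=0011 LE?T → r4=0xf2
[3] flags=0010 → (cmp)
[4] flags=0010 CC?F → skip
[5] flags=0010 LS?F → skip

EXEC = [2]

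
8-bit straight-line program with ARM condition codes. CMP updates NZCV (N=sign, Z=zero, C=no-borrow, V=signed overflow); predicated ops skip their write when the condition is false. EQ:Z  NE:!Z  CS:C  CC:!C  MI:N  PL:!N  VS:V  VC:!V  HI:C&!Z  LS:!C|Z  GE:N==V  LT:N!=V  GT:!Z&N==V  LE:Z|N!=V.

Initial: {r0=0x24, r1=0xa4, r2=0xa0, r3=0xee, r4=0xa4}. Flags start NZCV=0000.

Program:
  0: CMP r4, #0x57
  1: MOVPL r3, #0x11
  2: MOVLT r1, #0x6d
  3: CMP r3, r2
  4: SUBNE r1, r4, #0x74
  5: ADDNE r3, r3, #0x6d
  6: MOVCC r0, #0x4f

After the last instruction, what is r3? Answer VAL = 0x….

VAL = 0x7e

[0] flags=0011 → (cmp)
[1] flags=0011 PL?T → r3=0x11
[2] flags=0011 LT?T → r1=0x6d
[3] flags=0000 → (cmp)
[4] flags=0000 NE?T → r1=0x30
[5] flags=0000 NE?T → r3=0x7e
[6] flags=0000 CC?T → r0=0x4f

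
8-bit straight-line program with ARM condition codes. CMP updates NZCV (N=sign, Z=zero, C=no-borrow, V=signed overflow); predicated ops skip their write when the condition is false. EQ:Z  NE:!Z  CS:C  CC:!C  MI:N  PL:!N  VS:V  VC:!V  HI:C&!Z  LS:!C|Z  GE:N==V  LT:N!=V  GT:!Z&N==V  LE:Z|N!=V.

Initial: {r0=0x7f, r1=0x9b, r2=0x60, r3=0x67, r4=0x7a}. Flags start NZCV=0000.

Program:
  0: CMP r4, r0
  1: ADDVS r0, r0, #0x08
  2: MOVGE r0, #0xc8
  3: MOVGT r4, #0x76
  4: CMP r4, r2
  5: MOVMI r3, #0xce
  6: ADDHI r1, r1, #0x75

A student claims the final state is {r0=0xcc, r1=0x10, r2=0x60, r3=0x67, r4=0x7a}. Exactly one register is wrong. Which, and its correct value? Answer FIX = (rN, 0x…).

[0] flags=1000 → (cmp)
[1] flags=1000 VS?F → skip
[2] flags=1000 GE?F → skip
[3] flags=1000 GT?F → skip
[4] flags=0010 → (cmp)
[5] flags=0010 MI?F → skip
[6] flags=0010 HI?T → r1=0x10

FIX = (r0, 0x7f)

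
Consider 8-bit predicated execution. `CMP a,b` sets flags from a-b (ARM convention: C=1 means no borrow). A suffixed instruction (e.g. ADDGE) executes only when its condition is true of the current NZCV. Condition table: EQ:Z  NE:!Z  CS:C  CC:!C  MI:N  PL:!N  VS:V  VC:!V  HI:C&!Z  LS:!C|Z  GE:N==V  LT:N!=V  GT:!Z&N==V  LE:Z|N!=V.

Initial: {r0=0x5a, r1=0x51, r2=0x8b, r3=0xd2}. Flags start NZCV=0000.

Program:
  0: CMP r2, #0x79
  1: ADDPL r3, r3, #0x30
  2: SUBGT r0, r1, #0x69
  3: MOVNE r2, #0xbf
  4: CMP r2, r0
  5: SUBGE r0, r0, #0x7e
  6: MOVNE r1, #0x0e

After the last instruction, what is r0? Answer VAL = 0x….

VAL = 0x5a

[0] flags=0011 → (cmp)
[1] flags=0011 PL?T → r3=0x02
[2] flags=0011 GT?F → skip
[3] flags=0011 NE?T → r2=0xbf
[4] flags=0011 → (cmp)
[5] flags=0011 GE?F → skip
[6] flags=0011 NE?T → r1=0x0e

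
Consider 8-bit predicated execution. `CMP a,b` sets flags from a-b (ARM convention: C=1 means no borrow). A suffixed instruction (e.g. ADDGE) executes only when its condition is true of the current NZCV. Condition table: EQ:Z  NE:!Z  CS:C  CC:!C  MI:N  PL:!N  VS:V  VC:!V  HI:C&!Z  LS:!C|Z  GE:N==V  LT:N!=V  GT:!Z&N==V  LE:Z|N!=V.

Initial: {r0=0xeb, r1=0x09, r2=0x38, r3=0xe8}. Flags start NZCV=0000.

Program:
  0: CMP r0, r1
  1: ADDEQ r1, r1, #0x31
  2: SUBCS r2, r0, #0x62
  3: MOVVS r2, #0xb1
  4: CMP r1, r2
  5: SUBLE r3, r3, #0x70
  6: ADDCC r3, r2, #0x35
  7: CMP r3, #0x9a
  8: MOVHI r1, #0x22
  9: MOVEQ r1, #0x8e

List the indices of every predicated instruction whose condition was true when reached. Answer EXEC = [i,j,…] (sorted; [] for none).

EXEC = [2,6,8]

[0] flags=1010 → (cmp)
[1] flags=1010 EQ?F → skip
[2] flags=1010 CS?T → r2=0x89
[3] flags=1010 VS?F → skip
[4] flags=1001 → (cmp)
[5] flags=1001 LE?F → skip
[6] flags=1001 CC?T → r3=0xbe
[7] flags=0010 → (cmp)
[8] flags=0010 HI?T → r1=0x22
[9] flags=0010 EQ?F → skip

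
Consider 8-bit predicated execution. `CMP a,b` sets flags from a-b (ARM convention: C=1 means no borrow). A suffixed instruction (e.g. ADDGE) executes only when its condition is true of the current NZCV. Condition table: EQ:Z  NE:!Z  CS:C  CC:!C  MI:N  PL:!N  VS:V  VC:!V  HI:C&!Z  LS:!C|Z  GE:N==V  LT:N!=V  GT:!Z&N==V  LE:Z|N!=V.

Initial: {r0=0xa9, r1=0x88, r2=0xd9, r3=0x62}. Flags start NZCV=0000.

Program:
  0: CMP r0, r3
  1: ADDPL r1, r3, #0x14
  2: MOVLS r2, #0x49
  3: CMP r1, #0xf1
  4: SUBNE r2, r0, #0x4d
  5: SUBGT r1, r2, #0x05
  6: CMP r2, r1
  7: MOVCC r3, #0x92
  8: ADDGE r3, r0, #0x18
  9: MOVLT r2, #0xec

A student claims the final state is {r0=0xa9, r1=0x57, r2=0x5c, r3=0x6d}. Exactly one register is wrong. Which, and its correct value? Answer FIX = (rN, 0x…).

0: ✓ CMP  NZCV=0011
1: ✓ ADDPL  r1←0x76
2: · MOVLS
3: ✓ CMP  NZCV=1001
4: ✓ SUBNE  r2←0x5c
5: ✓ SUBGT  r1←0x57
6: ✓ CMP  NZCV=0010
7: · MOVCC
8: ✓ ADDGE  r3←0xc1
9: · MOVLT

FIX = (r3, 0xc1)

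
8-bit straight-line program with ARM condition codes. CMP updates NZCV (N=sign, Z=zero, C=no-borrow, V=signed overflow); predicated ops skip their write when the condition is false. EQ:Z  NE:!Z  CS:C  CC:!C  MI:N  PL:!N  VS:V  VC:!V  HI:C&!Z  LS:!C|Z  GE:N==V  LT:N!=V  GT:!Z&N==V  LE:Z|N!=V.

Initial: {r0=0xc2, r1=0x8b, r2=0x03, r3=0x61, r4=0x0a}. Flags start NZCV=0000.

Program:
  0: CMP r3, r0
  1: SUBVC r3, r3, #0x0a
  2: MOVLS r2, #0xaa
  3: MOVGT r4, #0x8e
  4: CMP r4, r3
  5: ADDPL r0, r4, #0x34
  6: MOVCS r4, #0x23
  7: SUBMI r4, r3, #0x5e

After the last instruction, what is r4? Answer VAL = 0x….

0: ✓ CMP  NZCV=1001
1: · SUBVC
2: ✓ MOVLS  r2←0xaa
3: ✓ MOVGT  r4←0x8e
4: ✓ CMP  NZCV=0011
5: ✓ ADDPL  r0←0xc2
6: ✓ MOVCS  r4←0x23
7: · SUBMI

VAL = 0x23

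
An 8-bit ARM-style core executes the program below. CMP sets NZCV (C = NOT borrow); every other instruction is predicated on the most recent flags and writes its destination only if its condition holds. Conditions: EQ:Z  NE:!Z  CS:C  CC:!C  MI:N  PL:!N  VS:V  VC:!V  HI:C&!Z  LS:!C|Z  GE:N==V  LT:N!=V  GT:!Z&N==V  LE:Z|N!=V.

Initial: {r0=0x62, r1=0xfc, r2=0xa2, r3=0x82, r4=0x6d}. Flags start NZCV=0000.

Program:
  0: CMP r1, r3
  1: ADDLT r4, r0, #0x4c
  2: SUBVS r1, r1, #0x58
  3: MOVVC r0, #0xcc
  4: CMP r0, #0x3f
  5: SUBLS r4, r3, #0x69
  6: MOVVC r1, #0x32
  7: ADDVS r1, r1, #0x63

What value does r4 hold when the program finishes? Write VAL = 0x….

VAL = 0x6d

0: ✓ CMP  NZCV=0010
1: · ADDLT
2: · SUBVS
3: ✓ MOVVC  r0←0xcc
4: ✓ CMP  NZCV=1010
5: · SUBLS
6: ✓ MOVVC  r1←0x32
7: · ADDVS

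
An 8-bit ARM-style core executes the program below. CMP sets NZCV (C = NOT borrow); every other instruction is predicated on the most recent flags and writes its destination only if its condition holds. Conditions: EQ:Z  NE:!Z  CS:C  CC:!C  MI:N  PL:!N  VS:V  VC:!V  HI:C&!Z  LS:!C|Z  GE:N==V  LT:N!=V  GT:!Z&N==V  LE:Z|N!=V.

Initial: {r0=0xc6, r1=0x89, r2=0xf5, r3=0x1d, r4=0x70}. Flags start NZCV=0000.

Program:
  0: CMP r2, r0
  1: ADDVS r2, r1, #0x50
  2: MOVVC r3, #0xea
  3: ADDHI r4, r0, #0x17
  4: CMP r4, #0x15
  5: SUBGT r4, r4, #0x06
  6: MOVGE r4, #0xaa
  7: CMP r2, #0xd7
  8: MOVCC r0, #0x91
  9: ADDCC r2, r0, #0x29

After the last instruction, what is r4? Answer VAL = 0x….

[0] flags=0010 → (cmp)
[1] flags=0010 VS?F → skip
[2] flags=0010 VC?T → r3=0xea
[3] flags=0010 HI?T → r4=0xdd
[4] flags=1010 → (cmp)
[5] flags=1010 GT?F → skip
[6] flags=1010 GE?F → skip
[7] flags=0010 → (cmp)
[8] flags=0010 CC?F → skip
[9] flags=0010 CC?F → skip

VAL = 0xdd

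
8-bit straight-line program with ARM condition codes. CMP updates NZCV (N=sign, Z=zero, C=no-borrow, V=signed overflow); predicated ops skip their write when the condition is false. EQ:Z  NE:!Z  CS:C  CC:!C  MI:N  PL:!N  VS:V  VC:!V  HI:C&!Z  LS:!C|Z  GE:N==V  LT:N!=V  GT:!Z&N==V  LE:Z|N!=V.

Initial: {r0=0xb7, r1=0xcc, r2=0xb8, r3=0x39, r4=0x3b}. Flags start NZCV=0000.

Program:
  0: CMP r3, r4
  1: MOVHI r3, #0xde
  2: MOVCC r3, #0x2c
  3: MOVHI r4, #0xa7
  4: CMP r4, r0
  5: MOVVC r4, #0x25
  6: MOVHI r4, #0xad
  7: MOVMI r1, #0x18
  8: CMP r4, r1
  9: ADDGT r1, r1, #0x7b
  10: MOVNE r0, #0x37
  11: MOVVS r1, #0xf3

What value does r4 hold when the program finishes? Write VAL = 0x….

[0] flags=1000 → (cmp)
[1] flags=1000 HI?F → skip
[2] flags=1000 CC?T → r3=0x2c
[3] flags=1000 HI?F → skip
[4] flags=1001 → (cmp)
[5] flags=1001 VC?F → skip
[6] flags=1001 HI?F → skip
[7] flags=1001 MI?T → r1=0x18
[8] flags=0010 → (cmp)
[9] flags=0010 GT?T → r1=0x93
[10] flags=0010 NE?T → r0=0x37
[11] flags=0010 VS?F → skip

VAL = 0x3b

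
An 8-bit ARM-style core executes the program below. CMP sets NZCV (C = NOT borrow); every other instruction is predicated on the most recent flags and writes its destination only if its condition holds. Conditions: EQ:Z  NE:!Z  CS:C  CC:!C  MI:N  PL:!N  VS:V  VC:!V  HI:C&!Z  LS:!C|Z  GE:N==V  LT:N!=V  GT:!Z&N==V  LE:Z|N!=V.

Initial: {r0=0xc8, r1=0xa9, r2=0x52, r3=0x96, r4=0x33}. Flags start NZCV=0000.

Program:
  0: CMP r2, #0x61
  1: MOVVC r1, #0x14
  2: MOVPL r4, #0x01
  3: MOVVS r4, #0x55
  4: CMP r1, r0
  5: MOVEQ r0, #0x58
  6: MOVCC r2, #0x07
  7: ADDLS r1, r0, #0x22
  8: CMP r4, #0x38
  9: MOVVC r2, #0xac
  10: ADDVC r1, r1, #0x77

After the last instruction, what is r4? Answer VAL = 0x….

0: ✓ CMP  NZCV=1000
1: ✓ MOVVC  r1←0x14
2: · MOVPL
3: · MOVVS
4: ✓ CMP  NZCV=0000
5: · MOVEQ
6: ✓ MOVCC  r2←0x07
7: ✓ ADDLS  r1←0xea
8: ✓ CMP  NZCV=1000
9: ✓ MOVVC  r2←0xac
10: ✓ ADDVC  r1←0x61

VAL = 0x33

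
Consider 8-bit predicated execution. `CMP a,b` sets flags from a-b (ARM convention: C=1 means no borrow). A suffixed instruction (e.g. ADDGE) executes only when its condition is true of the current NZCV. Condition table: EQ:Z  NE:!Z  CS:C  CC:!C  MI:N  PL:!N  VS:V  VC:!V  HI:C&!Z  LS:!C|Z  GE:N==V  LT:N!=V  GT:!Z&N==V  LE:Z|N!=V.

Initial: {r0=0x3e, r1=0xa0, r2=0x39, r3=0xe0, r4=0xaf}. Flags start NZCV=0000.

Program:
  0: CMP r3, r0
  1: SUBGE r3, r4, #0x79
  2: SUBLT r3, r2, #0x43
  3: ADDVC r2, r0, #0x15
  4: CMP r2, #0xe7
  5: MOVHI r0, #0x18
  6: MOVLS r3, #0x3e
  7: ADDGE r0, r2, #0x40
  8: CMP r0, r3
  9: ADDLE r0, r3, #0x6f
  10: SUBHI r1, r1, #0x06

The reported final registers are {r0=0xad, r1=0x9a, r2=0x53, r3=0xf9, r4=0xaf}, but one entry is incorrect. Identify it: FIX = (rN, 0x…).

FIX = (r3, 0x3e)

[0] flags=1010 → (cmp)
[1] flags=1010 GE?F → skip
[2] flags=1010 LT?T → r3=0xf6
[3] flags=1010 VC?T → r2=0x53
[4] flags=0000 → (cmp)
[5] flags=0000 HI?F → skip
[6] flags=0000 LS?T → r3=0x3e
[7] flags=0000 GE?T → r0=0x93
[8] flags=0011 → (cmp)
[9] flags=0011 LE?T → r0=0xad
[10] flags=0011 HI?T → r1=0x9a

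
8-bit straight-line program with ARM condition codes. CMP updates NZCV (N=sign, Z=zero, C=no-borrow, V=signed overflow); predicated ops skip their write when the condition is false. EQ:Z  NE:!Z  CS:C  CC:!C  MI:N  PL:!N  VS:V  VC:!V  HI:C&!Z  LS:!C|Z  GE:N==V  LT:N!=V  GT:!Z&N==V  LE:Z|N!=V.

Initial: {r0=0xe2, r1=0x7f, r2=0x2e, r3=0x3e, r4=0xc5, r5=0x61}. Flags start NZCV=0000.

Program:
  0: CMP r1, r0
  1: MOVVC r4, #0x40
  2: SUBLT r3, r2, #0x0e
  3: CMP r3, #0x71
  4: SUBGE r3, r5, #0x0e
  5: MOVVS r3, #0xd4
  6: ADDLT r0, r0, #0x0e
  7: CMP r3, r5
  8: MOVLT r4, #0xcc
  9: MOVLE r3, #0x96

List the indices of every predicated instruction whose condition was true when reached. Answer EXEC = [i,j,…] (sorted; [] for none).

[0] flags=1001 → (cmp)
[1] flags=1001 VC?F → skip
[2] flags=1001 LT?F → skip
[3] flags=1000 → (cmp)
[4] flags=1000 GE?F → skip
[5] flags=1000 VS?F → skip
[6] flags=1000 LT?T → r0=0xf0
[7] flags=1000 → (cmp)
[8] flags=1000 LT?T → r4=0xcc
[9] flags=1000 LE?T → r3=0x96

EXEC = [6,8,9]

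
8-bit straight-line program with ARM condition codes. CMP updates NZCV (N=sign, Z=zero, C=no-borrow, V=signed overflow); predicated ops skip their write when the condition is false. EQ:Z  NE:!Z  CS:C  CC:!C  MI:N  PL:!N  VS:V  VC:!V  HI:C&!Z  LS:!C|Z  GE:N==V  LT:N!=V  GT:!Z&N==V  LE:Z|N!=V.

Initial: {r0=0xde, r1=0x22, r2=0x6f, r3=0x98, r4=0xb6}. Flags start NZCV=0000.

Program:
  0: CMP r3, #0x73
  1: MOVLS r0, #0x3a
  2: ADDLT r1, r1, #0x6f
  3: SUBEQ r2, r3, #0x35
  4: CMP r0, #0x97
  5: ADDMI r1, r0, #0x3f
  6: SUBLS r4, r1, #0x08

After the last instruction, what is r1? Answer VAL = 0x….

0: ✓ CMP  NZCV=0011
1: · MOVLS
2: ✓ ADDLT  r1←0x91
3: · SUBEQ
4: ✓ CMP  NZCV=0010
5: · ADDMI
6: · SUBLS

VAL = 0x91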